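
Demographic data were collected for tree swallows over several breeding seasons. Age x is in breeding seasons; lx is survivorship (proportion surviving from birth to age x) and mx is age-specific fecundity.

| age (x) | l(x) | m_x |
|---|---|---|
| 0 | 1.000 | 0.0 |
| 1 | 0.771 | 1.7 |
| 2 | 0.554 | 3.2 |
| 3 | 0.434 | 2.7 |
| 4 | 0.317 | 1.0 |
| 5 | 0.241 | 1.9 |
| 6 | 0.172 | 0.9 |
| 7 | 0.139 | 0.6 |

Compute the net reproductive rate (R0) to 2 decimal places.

5.27

lx·mx by age: 0, 1.3107, 1.7728, 1.1718, 0.317, 0.4579, 0.1548, 0.0834
R0 = Σ lx·mx = 5.2684 → 5.27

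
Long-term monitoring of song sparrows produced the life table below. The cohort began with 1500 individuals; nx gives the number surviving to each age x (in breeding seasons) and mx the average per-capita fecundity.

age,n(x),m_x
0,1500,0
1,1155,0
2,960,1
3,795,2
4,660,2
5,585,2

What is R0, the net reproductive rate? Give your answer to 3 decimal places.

lx = nx/n0 = nx/1500: 1, 0.77, 0.64, 0.53, 0.44, 0.39
lx·mx by age: 0, 0, 0.64, 1.06, 0.88, 0.78
R0 = Σ lx·mx = 3.36 → 3.360

3.360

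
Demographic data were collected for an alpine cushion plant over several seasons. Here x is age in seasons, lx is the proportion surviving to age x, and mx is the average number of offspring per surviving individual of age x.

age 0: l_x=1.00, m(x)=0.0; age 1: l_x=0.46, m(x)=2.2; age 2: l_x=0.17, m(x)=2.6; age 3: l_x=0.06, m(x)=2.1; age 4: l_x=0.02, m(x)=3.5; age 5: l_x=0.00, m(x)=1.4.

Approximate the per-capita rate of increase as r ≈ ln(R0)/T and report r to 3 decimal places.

0.324

R0 = Σ lx·mx = 0 + 1.012 + 0.442 + 0.126 + 0.07 + 0 = 1.65
Σ x·lx·mx = 2.554; T = 2.554/1.65 = 1.54788…
r ≈ ln(R0)/T = ln(1.65)/1.54788… = 0.32352… → 0.324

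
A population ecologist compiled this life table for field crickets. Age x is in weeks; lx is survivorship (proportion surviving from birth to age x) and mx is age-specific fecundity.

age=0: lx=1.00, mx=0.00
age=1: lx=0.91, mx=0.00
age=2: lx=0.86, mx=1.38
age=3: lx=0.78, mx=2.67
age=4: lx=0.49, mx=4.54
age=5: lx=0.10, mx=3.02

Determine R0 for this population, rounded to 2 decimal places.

5.80

lx·mx by age: 0, 0, 1.1868, 2.0826, 2.2246, 0.302
R0 = Σ lx·mx = 5.796 → 5.80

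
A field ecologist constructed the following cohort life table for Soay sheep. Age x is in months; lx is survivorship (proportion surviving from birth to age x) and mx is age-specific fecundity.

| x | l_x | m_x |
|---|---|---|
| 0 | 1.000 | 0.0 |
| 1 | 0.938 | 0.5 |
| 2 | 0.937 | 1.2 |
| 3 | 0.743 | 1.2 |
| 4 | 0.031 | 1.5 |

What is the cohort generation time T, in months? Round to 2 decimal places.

lx·mx: 0, 0.469, 1.1244, 0.8916, 0.0465 → R0 = 2.5315
x·lx·mx: 0, 0.469, 2.2488, 2.6748, 0.186 → Σ = 5.5786
T = 5.5786 / 2.5315 = 2.203674… → 2.20

2.20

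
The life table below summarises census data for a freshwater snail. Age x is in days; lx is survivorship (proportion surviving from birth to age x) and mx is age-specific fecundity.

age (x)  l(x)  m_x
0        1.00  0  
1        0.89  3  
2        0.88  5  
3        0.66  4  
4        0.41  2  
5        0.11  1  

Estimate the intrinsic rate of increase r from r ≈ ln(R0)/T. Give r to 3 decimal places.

1.084

R0 = Σ lx·mx = 0 + 2.67 + 4.4 + 2.64 + 0.82 + 0.11 = 10.64
Σ x·lx·mx = 23.22; T = 23.22/10.64 = 2.18233…
r ≈ ln(R0)/T = ln(10.64)/2.18233… = 1.08353… → 1.084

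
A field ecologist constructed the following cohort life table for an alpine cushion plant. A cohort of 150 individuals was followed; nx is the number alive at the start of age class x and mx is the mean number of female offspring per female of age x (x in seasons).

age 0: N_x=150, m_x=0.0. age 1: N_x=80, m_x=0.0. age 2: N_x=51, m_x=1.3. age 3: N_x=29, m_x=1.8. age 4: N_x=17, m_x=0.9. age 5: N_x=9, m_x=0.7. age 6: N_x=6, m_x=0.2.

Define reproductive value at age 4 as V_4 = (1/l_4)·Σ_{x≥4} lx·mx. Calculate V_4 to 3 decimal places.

1.341

lx = nx/n0 = nx/150: 1, 0.53333…, 0.34, 0.19333…, 0.11333…, 0.06, 0.04
lx·mx for x ≥ 4: 0.102…, 0.042, 0.008 → sum = 0.152…
V_4 = 0.152… / l_4 = 0.152… / 0.113333… = 1.341176… → 1.341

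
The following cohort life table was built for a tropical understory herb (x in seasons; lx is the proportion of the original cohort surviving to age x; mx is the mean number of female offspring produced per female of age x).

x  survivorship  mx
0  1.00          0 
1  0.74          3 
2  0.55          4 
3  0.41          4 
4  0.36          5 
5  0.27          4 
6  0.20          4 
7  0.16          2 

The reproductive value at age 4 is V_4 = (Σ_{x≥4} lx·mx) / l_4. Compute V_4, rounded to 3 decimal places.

11.111

lx·mx for x ≥ 4: 1.8, 1.08, 0.8, 0.32 → sum = 4
V_4 = 4 / l_4 = 4 / 0.36 = 11.111111… → 11.111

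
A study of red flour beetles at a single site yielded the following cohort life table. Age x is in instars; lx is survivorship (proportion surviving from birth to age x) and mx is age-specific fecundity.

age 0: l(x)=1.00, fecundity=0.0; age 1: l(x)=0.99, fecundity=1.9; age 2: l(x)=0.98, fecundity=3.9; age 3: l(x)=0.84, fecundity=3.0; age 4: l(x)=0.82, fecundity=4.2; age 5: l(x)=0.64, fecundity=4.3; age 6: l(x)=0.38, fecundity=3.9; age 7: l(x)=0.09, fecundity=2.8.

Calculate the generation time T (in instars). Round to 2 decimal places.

3.42

lx·mx: 0, 1.881, 3.822, 2.52, 3.444, 2.752, 1.482, 0.252 → R0 = 16.153
x·lx·mx: 0, 1.881, 7.644, 7.56, 13.776, 13.76, 8.892, 1.764 → Σ = 55.277
T = 55.277 / 16.153 = 3.422089… → 3.42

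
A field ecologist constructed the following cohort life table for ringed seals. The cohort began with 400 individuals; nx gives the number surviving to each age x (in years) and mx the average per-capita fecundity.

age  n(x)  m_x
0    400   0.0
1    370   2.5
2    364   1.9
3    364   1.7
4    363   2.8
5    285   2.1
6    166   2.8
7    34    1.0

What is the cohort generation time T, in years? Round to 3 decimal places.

lx = nx/n0 = nx/400: 1, 0.925, 0.91, 0.91, 0.9075, 0.7125, 0.415, 0.085
lx·mx: 0, 2.3125, 1.729, 1.547, 2.541, 1.49625, 1.162, 0.085 → R0 = 10.87275
x·lx·mx: 0, 2.3125, 3.458, 4.641, 10.164, 7.48125, 6.972, 0.595 → Σ = 35.62375
T = 35.62375 / 10.87275 = 3.276425… → 3.276

3.276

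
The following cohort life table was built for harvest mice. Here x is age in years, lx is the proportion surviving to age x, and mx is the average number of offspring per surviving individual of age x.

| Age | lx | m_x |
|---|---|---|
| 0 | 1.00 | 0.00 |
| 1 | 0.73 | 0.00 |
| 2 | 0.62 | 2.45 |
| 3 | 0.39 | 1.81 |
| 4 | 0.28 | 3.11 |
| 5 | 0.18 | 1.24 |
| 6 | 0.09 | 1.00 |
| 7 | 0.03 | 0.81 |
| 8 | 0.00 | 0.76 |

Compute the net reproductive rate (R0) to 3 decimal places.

lx·mx by age: 0, 0, 1.519, 0.7059, 0.8708, 0.2232, 0.09, 0.0243, 0
R0 = Σ lx·mx = 3.4332 → 3.433

3.433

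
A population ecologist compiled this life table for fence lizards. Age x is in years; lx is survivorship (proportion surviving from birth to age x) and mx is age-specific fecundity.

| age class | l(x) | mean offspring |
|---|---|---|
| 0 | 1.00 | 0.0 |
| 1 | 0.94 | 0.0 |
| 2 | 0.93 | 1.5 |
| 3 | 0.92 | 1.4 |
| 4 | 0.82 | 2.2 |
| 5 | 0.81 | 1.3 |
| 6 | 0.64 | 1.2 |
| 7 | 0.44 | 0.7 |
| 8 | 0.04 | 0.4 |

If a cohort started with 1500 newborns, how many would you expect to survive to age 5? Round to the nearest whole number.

1215

Expected survivors = N0 · l_5 = 1500 × 0.81 = 1215 → 1215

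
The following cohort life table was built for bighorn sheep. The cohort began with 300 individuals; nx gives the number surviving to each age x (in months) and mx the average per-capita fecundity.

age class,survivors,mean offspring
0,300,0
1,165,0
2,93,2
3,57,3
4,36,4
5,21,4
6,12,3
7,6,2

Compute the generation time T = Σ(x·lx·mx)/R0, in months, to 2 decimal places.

lx = nx/n0 = nx/300: 1, 0.55, 0.31, 0.19, 0.12, 0.07, 0.04, 0.02
lx·mx: 0, 0, 0.62, 0.57, 0.48, 0.28, 0.12, 0.04 → R0 = 2.11
x·lx·mx: 0, 0, 1.24, 1.71, 1.92, 1.4, 0.72, 0.28 → Σ = 7.27
T = 7.27 / 2.11 = 3.445498… → 3.45

3.45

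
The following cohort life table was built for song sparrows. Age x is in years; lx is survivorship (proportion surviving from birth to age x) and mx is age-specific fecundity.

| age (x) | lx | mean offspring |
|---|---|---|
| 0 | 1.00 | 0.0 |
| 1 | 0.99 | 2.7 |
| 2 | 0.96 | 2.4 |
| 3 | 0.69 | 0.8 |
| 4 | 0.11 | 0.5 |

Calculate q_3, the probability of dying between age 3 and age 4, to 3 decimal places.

0.841

q_3 = (l_3 − l_4) / l_3 = (0.69 − 0.11) / 0.69
     = 0.58 / 0.69 = 0.84058… → 0.841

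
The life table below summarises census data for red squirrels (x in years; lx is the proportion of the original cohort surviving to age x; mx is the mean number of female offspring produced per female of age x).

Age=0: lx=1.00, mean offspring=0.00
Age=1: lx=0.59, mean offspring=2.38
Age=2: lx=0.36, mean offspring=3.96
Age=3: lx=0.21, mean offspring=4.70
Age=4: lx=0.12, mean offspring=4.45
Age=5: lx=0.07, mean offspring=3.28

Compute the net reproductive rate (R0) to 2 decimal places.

4.58

lx·mx by age: 0, 1.4042, 1.4256, 0.987, 0.534, 0.2296
R0 = Σ lx·mx = 4.5804 → 4.58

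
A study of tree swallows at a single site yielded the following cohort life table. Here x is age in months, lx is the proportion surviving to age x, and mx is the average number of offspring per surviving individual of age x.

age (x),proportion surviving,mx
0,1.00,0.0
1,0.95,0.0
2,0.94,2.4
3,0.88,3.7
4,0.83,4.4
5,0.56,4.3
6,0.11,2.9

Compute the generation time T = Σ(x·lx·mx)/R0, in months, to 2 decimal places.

lx·mx: 0, 0, 2.256, 3.256, 3.652, 2.408, 0.319 → R0 = 11.891
x·lx·mx: 0, 0, 4.512, 9.768, 14.608, 12.04, 1.914 → Σ = 42.842
T = 42.842 / 11.891 = 3.602893… → 3.60

3.60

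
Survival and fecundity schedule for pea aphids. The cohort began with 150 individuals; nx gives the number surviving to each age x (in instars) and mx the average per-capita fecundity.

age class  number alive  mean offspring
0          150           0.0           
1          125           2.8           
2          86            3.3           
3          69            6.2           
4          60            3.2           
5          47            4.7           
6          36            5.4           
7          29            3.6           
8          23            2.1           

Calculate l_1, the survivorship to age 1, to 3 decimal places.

l_1 = n_1/n_0 = 125/150 = 0.833333… → 0.833

0.833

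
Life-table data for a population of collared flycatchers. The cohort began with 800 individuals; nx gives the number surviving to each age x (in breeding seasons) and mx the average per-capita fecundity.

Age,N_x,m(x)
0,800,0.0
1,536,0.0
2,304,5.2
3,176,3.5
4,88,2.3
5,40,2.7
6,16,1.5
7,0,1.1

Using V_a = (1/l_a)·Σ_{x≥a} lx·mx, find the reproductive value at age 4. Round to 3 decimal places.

lx = nx/n0 = nx/800: 1, 0.67, 0.38, 0.22, 0.11, 0.05, 0.02, 0
lx·mx for x ≥ 4: 0.253, 0.135, 0.03, 0 → sum = 0.418
V_4 = 0.418 / l_4 = 0.418 / 0.11 = 3.8 → 3.800

3.800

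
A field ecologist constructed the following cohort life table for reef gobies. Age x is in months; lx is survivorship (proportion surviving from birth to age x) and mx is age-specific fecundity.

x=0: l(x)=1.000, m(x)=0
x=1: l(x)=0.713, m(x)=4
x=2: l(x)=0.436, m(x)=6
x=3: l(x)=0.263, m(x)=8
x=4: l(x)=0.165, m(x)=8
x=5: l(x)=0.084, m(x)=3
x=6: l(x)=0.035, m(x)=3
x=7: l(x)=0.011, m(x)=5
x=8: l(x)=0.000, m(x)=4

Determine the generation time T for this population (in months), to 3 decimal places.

2.359

lx·mx: 0, 2.852, 2.616, 2.104, 1.32, 0.252, 0.105, 0.055, 0 → R0 = 9.304
x·lx·mx: 0, 2.852, 5.232, 6.312, 5.28, 1.26, 0.63, 0.385, 0 → Σ = 21.951
T = 21.951 / 9.304 = 2.359308… → 2.359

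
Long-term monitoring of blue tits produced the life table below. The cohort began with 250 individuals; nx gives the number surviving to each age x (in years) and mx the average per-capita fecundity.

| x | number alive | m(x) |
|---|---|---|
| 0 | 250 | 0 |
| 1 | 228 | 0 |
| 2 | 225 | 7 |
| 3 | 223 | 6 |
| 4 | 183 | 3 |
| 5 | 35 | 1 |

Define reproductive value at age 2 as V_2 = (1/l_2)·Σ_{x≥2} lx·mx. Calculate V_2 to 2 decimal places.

15.54

lx = nx/n0 = nx/250: 1, 0.912, 0.9, 0.892, 0.732, 0.14
lx·mx for x ≥ 2: 6.3, 5.352, 2.196, 0.14 → sum = 13.988
V_2 = 13.988 / l_2 = 13.988 / 0.9 = 15.542222… → 15.54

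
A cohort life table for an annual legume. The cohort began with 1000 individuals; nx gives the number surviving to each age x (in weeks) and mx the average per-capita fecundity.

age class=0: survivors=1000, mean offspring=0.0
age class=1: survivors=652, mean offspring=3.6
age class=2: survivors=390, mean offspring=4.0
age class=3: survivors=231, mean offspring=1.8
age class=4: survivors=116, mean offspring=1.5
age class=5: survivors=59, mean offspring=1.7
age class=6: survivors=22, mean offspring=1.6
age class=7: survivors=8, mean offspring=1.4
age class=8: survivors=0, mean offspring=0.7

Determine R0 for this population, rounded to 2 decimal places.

4.64

lx = nx/n0 = nx/1000: 1, 0.652, 0.39, 0.231, 0.116, 0.059, 0.022, 0.008, 0
lx·mx by age: 0, 2.3472, 1.56, 0.4158, 0.174, 0.1003, 0.0352, 0.0112, 0
R0 = Σ lx·mx = 4.6437 → 4.64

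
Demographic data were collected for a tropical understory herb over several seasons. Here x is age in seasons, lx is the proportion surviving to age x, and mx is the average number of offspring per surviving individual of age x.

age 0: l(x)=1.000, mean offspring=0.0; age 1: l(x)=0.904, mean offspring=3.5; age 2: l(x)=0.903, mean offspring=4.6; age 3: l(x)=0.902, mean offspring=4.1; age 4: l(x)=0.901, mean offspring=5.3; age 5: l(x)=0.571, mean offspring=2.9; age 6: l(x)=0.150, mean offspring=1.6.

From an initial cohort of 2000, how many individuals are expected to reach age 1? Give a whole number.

Expected survivors = N0 · l_1 = 2000 × 0.904 = 1808 → 1808

1808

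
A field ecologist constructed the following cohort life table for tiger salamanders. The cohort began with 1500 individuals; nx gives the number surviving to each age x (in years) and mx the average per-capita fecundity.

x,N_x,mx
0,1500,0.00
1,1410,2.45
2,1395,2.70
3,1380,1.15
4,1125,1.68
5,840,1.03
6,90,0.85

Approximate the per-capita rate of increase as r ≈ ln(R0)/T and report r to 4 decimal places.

lx = nx/n0 = nx/1500: 1, 0.94, 0.93, 0.92, 0.75, 0.56, 0.06
R0 = Σ lx·mx = 0 + 2.303 + 2.511 + 1.058 + 1.26 + 0.5768 + 0.051 = 7.7598
Σ x·lx·mx = 18.729; T = 18.729/7.7598 = 2.41359…
r ≈ ln(R0)/T = ln(7.7598)/2.41359… = 0.848924… → 0.8489

0.8489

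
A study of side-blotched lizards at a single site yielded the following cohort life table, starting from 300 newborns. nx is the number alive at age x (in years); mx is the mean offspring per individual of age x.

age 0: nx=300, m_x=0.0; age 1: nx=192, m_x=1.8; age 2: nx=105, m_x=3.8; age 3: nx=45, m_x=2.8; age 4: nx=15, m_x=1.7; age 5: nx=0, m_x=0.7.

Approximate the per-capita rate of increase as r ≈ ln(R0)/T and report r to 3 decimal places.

0.604

lx = nx/n0 = nx/300: 1, 0.64, 0.35, 0.15, 0.05, 0
R0 = Σ lx·mx = 0 + 1.152 + 1.33 + 0.42 + 0.085 + 0 = 2.987
Σ x·lx·mx = 5.412; T = 5.412/2.987 = 1.81185…
r ≈ ln(R0)/T = ln(2.987)/1.81185… = 0.60395… → 0.604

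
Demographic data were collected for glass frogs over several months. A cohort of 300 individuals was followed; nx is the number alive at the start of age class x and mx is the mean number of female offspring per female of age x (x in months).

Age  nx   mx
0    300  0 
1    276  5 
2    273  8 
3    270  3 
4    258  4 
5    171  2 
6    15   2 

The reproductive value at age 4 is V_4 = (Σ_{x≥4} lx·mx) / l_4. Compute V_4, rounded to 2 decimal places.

lx = nx/n0 = nx/300: 1, 0.92, 0.91, 0.9, 0.86, 0.57, 0.05
lx·mx for x ≥ 4: 3.44, 1.14, 0.1 → sum = 4.68
V_4 = 4.68 / l_4 = 4.68 / 0.86 = 5.44186… → 5.44

5.44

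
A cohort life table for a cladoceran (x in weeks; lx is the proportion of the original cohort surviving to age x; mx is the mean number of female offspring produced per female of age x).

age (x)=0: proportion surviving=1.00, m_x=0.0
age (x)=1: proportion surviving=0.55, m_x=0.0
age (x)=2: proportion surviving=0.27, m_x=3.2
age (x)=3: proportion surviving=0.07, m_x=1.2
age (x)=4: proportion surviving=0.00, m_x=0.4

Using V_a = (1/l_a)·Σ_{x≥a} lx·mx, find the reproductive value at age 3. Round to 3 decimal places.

lx·mx for x ≥ 3: 0.084, 0 → sum = 0.084
V_3 = 0.084 / l_3 = 0.084 / 0.07 = 1.2 → 1.200

1.200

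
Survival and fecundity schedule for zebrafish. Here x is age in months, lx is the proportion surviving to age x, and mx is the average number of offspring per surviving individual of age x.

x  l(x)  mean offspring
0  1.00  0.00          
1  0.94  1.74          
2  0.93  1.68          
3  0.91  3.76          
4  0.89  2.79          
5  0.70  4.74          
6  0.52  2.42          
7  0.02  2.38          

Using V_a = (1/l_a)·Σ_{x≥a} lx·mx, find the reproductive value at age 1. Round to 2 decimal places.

lx·mx for x ≥ 1: 1.6356, 1.5624, 3.4216, 2.4831, 3.318, 1.2584, 0.0476 → sum = 13.7267
V_1 = 13.7267 / l_1 = 13.7267 / 0.94 = 14.602872… → 14.60

14.60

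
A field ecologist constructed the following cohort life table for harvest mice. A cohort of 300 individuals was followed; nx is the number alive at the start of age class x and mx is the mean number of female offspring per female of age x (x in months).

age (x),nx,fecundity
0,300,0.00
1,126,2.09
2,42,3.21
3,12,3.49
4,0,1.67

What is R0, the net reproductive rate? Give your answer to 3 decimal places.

1.467

lx = nx/n0 = nx/300: 1, 0.42, 0.14, 0.04, 0
lx·mx by age: 0, 0.8778, 0.4494, 0.1396, 0
R0 = Σ lx·mx = 1.4668 → 1.467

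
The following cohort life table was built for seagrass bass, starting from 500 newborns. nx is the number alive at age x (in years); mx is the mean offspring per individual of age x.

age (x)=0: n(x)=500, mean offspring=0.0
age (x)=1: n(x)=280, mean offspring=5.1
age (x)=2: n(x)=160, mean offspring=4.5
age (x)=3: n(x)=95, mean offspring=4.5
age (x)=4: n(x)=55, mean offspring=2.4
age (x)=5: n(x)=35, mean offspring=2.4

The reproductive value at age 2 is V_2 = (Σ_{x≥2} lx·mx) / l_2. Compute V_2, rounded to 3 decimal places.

8.522

lx = nx/n0 = nx/500: 1, 0.56, 0.32, 0.19, 0.11, 0.07
lx·mx for x ≥ 2: 1.44, 0.855, 0.264, 0.168 → sum = 2.727
V_2 = 2.727 / l_2 = 2.727 / 0.32 = 8.521875 → 8.522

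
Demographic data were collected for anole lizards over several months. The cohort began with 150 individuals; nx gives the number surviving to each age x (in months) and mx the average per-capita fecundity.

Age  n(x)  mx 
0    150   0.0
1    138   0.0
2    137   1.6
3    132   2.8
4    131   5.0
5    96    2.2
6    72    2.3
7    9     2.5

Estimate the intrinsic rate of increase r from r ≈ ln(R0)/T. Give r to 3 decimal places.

lx = nx/n0 = nx/150: 1, 0.92, 0.91333…, 0.88, 0.87333…, 0.64, 0.48, 0.06
R0 = Σ lx·mx = 0 + 0 + 1.46133… + 2.464 + 4.36667… + 1.408 + 1.104 + 0.15 = 10.954…
Σ x·lx·mx = 42.495333…; T = 42.495333…/10.954… = 3.87944…
r ≈ ln(R0)/T = ln(10.954…)/3.87944… = 0.61702… → 0.617

0.617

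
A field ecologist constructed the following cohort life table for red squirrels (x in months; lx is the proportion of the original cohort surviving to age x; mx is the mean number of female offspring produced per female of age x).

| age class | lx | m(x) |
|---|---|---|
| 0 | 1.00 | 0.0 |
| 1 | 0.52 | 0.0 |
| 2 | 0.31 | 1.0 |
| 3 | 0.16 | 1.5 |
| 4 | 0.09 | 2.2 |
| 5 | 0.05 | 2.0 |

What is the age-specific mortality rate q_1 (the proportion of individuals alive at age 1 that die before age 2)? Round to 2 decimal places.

0.40

q_1 = (l_1 − l_2) / l_1 = (0.52 − 0.31) / 0.52
     = 0.21 / 0.52 = 0.403846… → 0.40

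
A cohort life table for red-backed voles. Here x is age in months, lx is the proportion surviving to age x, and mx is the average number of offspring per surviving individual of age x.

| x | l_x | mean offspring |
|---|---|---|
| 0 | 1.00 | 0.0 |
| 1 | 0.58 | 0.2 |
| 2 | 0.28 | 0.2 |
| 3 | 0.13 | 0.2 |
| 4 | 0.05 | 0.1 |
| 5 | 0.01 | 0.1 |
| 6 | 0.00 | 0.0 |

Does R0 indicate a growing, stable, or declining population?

R0 = Σ lx·mx = 0 + 0.116 + 0.056 + 0.026 + 0.005 + 0.001 + 0 = 0.204
R0 < 1, so the population is declining.

declining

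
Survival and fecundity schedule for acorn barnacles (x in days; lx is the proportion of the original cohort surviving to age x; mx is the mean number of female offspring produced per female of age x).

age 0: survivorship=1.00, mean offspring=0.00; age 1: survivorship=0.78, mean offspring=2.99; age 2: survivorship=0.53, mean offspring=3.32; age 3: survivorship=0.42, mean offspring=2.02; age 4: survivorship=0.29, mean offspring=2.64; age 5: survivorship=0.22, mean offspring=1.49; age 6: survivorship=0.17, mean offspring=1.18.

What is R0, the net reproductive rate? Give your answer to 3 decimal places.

lx·mx by age: 0, 2.3322, 1.7596, 0.8484, 0.7656, 0.3278, 0.2006
R0 = Σ lx·mx = 6.2342 → 6.234

6.234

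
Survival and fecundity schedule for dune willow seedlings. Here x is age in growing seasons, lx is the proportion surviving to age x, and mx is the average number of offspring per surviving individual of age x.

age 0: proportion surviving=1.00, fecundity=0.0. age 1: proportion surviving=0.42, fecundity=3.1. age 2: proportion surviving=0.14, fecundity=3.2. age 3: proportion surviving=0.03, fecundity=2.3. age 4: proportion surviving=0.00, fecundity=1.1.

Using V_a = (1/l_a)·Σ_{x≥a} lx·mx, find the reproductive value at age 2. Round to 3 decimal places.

3.693

lx·mx for x ≥ 2: 0.448, 0.069, 0 → sum = 0.517
V_2 = 0.517 / l_2 = 0.517 / 0.14 = 3.692857… → 3.693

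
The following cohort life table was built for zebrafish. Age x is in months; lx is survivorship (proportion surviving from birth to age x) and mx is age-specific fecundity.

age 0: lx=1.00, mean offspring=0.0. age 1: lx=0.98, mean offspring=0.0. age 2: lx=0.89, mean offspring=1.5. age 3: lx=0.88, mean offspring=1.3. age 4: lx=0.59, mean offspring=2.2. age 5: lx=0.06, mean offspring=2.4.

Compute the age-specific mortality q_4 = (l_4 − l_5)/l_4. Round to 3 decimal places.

0.898

q_4 = (l_4 − l_5) / l_4 = (0.59 − 0.06) / 0.59
     = 0.53 / 0.59 = 0.898305… → 0.898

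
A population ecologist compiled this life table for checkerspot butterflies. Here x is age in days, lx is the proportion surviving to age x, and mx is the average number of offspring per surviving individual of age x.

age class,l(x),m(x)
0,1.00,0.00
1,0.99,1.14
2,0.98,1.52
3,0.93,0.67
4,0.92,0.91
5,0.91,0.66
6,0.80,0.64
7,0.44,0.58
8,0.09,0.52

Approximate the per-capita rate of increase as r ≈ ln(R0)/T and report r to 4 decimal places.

R0 = Σ lx·mx = 0 + 1.1286 + 1.4896 + 0.6231 + 0.8372 + 0.6006 + 0.512 + 0.2552 + 0.0468 = 5.4931
Σ x·lx·mx = 17.5617; T = 17.5617/5.4931 = 3.19705…
r ≈ ln(R0)/T = ln(5.4931)/3.19705… = 0.532833… → 0.5328

0.5328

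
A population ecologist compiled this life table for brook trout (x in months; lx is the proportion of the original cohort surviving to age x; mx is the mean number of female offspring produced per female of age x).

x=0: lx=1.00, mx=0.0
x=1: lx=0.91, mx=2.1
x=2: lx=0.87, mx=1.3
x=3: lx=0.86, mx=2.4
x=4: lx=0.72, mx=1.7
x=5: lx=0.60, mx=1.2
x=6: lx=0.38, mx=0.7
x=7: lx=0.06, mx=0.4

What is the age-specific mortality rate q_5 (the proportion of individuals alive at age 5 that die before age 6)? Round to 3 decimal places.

q_5 = (l_5 − l_6) / l_5 = (0.6 − 0.38) / 0.6
     = 0.22 / 0.6 = 0.366667… → 0.367

0.367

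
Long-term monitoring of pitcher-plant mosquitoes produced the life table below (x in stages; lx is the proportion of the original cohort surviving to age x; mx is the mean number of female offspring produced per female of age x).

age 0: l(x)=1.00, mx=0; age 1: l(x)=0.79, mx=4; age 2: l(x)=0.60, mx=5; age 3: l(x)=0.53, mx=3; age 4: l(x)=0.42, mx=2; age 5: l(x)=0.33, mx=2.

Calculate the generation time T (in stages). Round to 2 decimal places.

lx·mx: 0, 3.16, 3, 1.59, 0.84, 0.66 → R0 = 9.25
x·lx·mx: 0, 3.16, 6, 4.77, 3.36, 3.3 → Σ = 20.59
T = 20.59 / 9.25 = 2.225946… → 2.23

2.23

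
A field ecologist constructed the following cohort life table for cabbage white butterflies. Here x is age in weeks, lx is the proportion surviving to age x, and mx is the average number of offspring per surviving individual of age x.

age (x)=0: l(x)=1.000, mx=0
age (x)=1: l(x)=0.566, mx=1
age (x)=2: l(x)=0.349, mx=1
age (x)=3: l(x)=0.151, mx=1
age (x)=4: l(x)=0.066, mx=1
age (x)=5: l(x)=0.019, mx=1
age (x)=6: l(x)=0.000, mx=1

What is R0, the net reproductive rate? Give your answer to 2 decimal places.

lx·mx by age: 0, 0.566, 0.349, 0.151, 0.066, 0.019, 0
R0 = Σ lx·mx = 1.151 → 1.15

1.15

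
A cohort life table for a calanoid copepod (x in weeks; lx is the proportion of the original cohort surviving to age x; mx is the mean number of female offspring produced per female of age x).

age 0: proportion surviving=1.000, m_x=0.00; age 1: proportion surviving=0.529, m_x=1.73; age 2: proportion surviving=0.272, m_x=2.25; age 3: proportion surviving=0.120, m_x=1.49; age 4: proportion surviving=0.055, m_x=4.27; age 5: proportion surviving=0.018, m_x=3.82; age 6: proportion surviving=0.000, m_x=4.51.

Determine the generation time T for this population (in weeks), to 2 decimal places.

lx·mx: 0, 0.91517, 0.612, 0.1788, 0.23485, 0.06876, 0 → R0 = 2.00958
x·lx·mx: 0, 0.91517, 1.224, 0.5364, 0.9394, 0.3438, 0 → Σ = 3.95877
T = 3.95877 / 2.00958 = 1.969949… → 1.97

1.97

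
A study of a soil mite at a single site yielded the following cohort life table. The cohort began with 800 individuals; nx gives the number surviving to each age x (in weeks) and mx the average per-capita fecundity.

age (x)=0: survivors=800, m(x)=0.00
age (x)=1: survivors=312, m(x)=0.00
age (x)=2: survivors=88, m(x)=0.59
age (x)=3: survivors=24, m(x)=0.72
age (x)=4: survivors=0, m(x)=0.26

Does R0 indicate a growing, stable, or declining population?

lx = nx/n0 = nx/800: 1, 0.39, 0.11, 0.03, 0
R0 = Σ lx·mx = 0 + 0 + 0.0649 + 0.0216 + 0 = 0.0865
R0 < 1, so the population is declining.

declining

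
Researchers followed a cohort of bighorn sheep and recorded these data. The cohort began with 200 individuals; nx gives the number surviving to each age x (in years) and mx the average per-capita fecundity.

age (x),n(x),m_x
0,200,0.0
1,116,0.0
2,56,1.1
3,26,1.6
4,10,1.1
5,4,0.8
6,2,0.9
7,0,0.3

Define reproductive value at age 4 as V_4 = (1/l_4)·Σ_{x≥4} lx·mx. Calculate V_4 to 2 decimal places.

1.60

lx = nx/n0 = nx/200: 1, 0.58, 0.28, 0.13, 0.05, 0.02, 0.01, 0
lx·mx for x ≥ 4: 0.055, 0.016, 0.009, 0 → sum = 0.08
V_4 = 0.08 / l_4 = 0.08 / 0.05 = 1.6 → 1.60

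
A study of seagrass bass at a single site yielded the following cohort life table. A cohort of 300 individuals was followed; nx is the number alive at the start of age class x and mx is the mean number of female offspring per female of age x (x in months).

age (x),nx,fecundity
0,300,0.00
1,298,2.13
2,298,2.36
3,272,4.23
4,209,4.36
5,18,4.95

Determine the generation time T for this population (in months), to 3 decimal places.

2.747

lx = nx/n0 = nx/300: 1, 0.99333…, 0.99333…, 0.90667…, 0.69667…, 0.06
lx·mx: 0, 2.1158…, 2.344267…, 3.8352…, 3.037467…, 0.297 → R0 = 11.629733…
x·lx·mx: 0, 2.1158…, 4.688533…, 11.5056…, 12.149867…, 1.485 → Σ = 31.9448…
T = 31.9448… / 11.629733… = 2.746821… → 2.747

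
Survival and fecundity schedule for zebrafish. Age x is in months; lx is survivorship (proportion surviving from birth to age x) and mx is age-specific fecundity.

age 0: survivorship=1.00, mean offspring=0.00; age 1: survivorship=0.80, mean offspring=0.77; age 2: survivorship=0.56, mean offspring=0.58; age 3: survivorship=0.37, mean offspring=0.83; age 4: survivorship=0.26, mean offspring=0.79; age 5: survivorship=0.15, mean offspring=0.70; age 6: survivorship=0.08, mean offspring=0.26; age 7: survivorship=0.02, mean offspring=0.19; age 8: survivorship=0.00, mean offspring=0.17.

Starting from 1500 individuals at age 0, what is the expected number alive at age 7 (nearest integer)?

30

Expected survivors = N0 · l_7 = 1500 × 0.02 = 30 → 30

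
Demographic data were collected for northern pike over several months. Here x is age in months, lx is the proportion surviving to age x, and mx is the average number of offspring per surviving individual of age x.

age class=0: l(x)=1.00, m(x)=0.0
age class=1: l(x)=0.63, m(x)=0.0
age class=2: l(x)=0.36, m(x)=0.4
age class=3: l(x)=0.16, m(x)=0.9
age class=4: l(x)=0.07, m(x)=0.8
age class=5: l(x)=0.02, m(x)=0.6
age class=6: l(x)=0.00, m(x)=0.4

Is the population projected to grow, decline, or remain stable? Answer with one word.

declining

R0 = Σ lx·mx = 0 + 0 + 0.144 + 0.144 + 0.056 + 0.012 + 0 = 0.356
R0 < 1, so the population is declining.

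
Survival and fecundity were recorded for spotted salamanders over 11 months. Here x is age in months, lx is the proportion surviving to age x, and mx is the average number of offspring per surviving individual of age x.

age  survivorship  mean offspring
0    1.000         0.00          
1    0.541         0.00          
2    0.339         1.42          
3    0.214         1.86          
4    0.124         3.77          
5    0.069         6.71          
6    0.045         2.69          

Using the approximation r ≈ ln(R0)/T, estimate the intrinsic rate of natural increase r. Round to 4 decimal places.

R0 = Σ lx·mx = 0 + 0 + 0.48138 + 0.39804 + 0.46748 + 0.46299 + 0.12105 = 1.93094
Σ x·lx·mx = 7.06805; T = 7.06805/1.93094 = 3.66042…
r ≈ ln(R0)/T = ln(1.93094)/3.66042… = 0.179763… → 0.1798

0.1798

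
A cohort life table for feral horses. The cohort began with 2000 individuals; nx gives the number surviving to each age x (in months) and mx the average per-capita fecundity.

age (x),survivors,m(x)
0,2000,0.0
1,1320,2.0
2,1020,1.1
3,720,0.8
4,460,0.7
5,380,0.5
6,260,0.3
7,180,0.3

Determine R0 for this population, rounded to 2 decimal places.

lx = nx/n0 = nx/2000: 1, 0.66, 0.51, 0.36, 0.23, 0.19, 0.13, 0.09
lx·mx by age: 0, 1.32, 0.561, 0.288, 0.161, 0.095, 0.039, 0.027
R0 = Σ lx·mx = 2.491 → 2.49

2.49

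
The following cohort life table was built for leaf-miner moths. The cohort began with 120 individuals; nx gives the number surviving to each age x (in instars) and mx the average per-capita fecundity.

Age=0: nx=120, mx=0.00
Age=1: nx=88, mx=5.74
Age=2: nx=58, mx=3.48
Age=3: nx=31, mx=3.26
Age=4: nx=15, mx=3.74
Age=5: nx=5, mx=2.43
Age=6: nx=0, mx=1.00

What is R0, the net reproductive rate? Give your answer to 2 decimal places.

7.30

lx = nx/n0 = nx/120: 1, 0.73333…, 0.48333…, 0.25833…, 0.125, 0.04167…, 0
lx·mx by age: 0, 4.209333…, 1.682…, 0.842167…, 0.4675, 0.10125…, 0
R0 = Σ lx·mx = 7.30225… → 7.30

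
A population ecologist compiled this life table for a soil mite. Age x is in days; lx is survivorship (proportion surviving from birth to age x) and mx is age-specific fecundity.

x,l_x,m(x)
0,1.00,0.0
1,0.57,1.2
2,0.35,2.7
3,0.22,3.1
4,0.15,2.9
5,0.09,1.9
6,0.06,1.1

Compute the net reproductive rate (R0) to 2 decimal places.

2.98

lx·mx by age: 0, 0.684, 0.945, 0.682, 0.435, 0.171, 0.066
R0 = Σ lx·mx = 2.983 → 2.98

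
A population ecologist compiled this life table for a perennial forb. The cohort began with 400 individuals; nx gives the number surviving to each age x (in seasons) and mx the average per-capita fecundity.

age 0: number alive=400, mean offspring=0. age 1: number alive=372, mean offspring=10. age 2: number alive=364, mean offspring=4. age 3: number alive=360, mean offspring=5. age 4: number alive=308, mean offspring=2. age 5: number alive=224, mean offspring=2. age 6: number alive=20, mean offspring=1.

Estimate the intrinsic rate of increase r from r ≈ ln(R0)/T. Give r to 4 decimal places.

lx = nx/n0 = nx/400: 1, 0.93, 0.91, 0.9, 0.77, 0.56, 0.05
R0 = Σ lx·mx = 0 + 9.3 + 3.64 + 4.5 + 1.54 + 1.12 + 0.05 = 20.15
Σ x·lx·mx = 42.14; T = 42.14/20.15 = 2.09132…
r ≈ ln(R0)/T = ln(20.15)/2.09132… = 1.436036… → 1.4360

1.4360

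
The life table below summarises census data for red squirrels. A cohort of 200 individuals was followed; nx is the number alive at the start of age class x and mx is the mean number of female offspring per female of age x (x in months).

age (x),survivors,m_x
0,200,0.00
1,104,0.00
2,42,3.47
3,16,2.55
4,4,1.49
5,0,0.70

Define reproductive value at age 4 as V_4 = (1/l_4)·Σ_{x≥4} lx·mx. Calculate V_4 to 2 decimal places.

1.49

lx = nx/n0 = nx/200: 1, 0.52, 0.21, 0.08, 0.02, 0
lx·mx for x ≥ 4: 0.0298, 0 → sum = 0.0298
V_4 = 0.0298 / l_4 = 0.0298 / 0.02 = 1.49 → 1.49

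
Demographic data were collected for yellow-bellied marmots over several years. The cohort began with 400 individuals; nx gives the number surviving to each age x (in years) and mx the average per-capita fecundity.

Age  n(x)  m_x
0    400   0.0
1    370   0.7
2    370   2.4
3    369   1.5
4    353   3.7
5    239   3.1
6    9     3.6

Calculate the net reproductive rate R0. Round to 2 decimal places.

lx = nx/n0 = nx/400: 1, 0.925, 0.925, 0.9225, 0.8825, 0.5975, 0.0225
lx·mx by age: 0, 0.6475, 2.22, 1.38375, 3.26525, 1.85225, 0.081
R0 = Σ lx·mx = 9.44975 → 9.45

9.45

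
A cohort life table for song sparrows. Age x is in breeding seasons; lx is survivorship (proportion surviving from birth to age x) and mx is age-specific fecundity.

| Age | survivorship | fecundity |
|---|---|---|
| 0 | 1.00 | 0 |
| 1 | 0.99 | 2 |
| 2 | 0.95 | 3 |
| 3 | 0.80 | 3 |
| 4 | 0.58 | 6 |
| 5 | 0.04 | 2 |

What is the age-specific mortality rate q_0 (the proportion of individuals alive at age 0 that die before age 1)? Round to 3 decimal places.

0.010

q_0 = (l_0 − l_1) / l_0 = (1 − 0.99) / 1
     = 0.01 / 1 = 0.01 → 0.010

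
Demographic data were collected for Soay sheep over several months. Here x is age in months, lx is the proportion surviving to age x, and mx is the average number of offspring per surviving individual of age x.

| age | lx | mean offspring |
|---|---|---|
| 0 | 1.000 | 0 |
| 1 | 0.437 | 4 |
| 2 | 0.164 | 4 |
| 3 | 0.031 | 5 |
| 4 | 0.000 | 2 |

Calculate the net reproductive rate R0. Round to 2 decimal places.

lx·mx by age: 0, 1.748, 0.656, 0.155, 0
R0 = Σ lx·mx = 2.559 → 2.56

2.56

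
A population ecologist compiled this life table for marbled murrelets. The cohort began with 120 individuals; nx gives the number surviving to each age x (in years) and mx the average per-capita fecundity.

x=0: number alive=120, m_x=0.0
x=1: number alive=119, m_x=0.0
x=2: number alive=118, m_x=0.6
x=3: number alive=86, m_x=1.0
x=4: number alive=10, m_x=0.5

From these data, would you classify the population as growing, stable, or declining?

lx = nx/n0 = nx/120: 1, 0.99167…, 0.98333…, 0.71667…, 0.08333…
R0 = Σ lx·mx = 0 + 0 + 0.59… + 0.716667… + 0.041667… = 1.348333…
R0 > 1, so the population is growing.

growing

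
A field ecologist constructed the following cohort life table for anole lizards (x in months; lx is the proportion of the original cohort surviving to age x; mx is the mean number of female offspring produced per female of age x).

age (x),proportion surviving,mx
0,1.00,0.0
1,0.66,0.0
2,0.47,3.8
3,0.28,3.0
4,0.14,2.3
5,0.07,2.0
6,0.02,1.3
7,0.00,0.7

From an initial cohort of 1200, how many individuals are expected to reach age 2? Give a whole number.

Expected survivors = N0 · l_2 = 1200 × 0.47 = 564 → 564

564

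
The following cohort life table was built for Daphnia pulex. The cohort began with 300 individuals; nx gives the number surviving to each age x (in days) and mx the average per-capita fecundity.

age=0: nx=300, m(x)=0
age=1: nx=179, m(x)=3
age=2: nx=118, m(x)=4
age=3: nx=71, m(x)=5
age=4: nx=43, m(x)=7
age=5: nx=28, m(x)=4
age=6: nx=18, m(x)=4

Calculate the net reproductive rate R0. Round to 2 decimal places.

6.16

lx = nx/n0 = nx/300: 1, 0.59667…, 0.39333…, 0.23667…, 0.14333…, 0.09333…, 0.06
lx·mx by age: 0, 1.79…, 1.573333…, 1.183333…, 1.003333…, 0.373333…, 0.24
R0 = Σ lx·mx = 6.163333… → 6.16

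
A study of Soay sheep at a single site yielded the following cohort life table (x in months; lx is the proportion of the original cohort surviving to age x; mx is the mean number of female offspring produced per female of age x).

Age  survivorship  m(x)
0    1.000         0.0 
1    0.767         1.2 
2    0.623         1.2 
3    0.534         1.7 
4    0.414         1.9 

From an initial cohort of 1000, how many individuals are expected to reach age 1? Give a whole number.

767

Expected survivors = N0 · l_1 = 1000 × 0.767 = 767 → 767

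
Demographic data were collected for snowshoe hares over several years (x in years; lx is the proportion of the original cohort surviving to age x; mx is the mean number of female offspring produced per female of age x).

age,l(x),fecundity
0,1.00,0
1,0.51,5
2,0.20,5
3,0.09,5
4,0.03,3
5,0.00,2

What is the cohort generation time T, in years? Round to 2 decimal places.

1.53

lx·mx: 0, 2.55, 1, 0.45, 0.09, 0 → R0 = 4.09
x·lx·mx: 0, 2.55, 2, 1.35, 0.36, 0 → Σ = 6.26
T = 6.26 / 4.09 = 1.530562… → 1.53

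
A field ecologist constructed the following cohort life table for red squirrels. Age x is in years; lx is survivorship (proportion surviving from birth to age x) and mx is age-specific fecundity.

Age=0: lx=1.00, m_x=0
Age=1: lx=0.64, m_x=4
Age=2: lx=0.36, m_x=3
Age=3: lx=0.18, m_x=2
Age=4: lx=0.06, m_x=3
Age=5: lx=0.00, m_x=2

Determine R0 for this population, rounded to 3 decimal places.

4.180

lx·mx by age: 0, 2.56, 1.08, 0.36, 0.18, 0
R0 = Σ lx·mx = 4.18 → 4.180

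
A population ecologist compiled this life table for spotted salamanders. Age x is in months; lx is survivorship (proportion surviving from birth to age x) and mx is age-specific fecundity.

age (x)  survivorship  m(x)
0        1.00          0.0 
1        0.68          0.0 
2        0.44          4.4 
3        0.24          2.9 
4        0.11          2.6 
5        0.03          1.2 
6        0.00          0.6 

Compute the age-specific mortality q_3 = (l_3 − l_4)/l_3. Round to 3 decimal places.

0.542

q_3 = (l_3 − l_4) / l_3 = (0.24 − 0.11) / 0.24
     = 0.13 / 0.24 = 0.541667… → 0.542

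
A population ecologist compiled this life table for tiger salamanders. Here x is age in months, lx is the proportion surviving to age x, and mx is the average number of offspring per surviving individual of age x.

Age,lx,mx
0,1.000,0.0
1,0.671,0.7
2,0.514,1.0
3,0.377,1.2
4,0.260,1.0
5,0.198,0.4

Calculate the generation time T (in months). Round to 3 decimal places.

2.417

lx·mx: 0, 0.4697, 0.514, 0.4524, 0.26, 0.0792 → R0 = 1.7753
x·lx·mx: 0, 0.4697, 1.028, 1.3572, 1.04, 0.396 → Σ = 4.2909
T = 4.2909 / 1.7753 = 2.417… → 2.417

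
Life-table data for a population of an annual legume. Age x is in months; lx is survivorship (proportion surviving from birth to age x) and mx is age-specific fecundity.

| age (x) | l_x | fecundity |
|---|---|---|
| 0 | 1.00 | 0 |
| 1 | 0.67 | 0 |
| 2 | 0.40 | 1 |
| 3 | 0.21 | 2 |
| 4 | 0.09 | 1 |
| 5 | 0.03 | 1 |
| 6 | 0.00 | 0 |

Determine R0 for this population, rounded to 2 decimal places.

lx·mx by age: 0, 0, 0.4, 0.42, 0.09, 0.03, 0
R0 = Σ lx·mx = 0.94 → 0.94

0.94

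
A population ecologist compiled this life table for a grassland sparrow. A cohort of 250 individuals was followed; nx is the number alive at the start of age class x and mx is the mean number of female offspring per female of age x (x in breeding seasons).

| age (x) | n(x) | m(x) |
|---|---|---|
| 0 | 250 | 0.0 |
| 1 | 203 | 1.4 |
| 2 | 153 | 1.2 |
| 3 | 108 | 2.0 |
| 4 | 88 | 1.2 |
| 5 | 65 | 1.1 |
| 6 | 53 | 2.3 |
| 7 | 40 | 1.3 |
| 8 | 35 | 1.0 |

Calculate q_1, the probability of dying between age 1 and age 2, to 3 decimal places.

lx = nx/n0 = nx/250: 1, 0.812, 0.612, 0.432, 0.352, 0.26, 0.212, 0.16, 0.14
q_1 = (l_1 − l_2) / l_1 = (0.812 − 0.612) / 0.812
     = 0.2 / 0.812 = 0.246305… → 0.246

0.246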